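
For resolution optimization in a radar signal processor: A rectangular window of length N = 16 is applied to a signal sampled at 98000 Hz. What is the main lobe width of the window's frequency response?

For a rectangular window of length N,
the main lobe width in frequency is 2*f_s/N.
= 2*98000/16 = 12250 Hz
This determines the minimum frequency separation for resolving two sinusoids.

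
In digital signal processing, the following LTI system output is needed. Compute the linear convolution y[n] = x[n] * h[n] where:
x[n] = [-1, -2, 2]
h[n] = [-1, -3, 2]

y[n] = sum_k x[k]*h[n-k]. Output length = len(x) + len(h) - 1 = 3 + 3 - 1 = 5.
y[0] = -1*-1 = 1
y[1] = -2*-1 + -1*-3 = 5
y[2] = 2*-1 + -2*-3 + -1*2 = 2
y[3] = 2*-3 + -2*2 = -10
y[4] = 2*2 = 4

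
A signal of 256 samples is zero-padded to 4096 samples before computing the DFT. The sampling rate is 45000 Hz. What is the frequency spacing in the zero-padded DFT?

Original DFT: N = 256, resolution = f_s/N = 45000/256 = 5625/32 Hz
Zero-padded DFT: N = 4096, resolution = f_s/N = 45000/4096 = 5625/512 Hz
Zero-padding interpolates the spectrum (finer frequency grid)
but does NOT improve the true spectral resolution (ability to resolve close frequencies).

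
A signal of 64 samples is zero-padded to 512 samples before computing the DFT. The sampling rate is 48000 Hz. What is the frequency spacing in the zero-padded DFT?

Original DFT: N = 64, resolution = f_s/N = 48000/64 = 750 Hz
Zero-padded DFT: N = 512, resolution = f_s/N = 48000/512 = 375/4 Hz
Zero-padding interpolates the spectrum (finer frequency grid)
but does NOT improve the true spectral resolution (ability to resolve close frequencies).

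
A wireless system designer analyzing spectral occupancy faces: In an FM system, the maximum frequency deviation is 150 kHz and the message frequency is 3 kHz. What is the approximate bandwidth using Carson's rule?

Carson's rule: BW = 2*(delta_f + f_m)
= 2*(150 + 3) kHz = 306 kHz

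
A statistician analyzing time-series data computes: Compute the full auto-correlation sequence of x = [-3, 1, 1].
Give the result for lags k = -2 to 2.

r_xx[k] = sum_m x[m]*x[m+k], indexed from 0, for k = -2 to 2:
  r_xx[-2] = x[2]*x[0] = -3
  r_xx[-1] = x[1]*x[0] + x[2]*x[1] = -2
  r_xx[0] = x[0]*x[0] + x[1]*x[1] + x[2]*x[2] = 11
  r_xx[1] = x[0]*x[1] + x[1]*x[2] = -2
  r_xx[2] = x[0]*x[2] = -3
r_xx = [-3, -2, 11, -2, -3]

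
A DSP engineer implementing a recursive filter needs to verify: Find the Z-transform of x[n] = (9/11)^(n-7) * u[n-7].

Time-shifting property: if X(z) = Z{x[n]}, then Z{x[n-d]} = z^(-d) * X(z)
X(z) = z/(z - 9/11) for x[n] = (9/11)^n * u[n]
Z{x[n-7]} = z^(-7) * z/(z - 9/11) = z^(-6)/(z - 9/11)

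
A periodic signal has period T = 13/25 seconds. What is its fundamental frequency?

The fundamental frequency is the reciprocal of the period.
f = 1/T = 1/(13/25) = 25/13 Hz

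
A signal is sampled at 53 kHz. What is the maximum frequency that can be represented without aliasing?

The maximum frequency that can be represented without aliasing
is the Nyquist frequency: f_max = f_s / 2 = 53 kHz / 2 = 53/2 kHz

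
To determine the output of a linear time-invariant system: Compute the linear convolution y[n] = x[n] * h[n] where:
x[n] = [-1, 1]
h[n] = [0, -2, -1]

y[n] = sum_k x[k]*h[n-k]. Output length = len(x) + len(h) - 1 = 2 + 3 - 1 = 4.
y[0] = -1*0 = 0
y[1] = 1*0 + -1*-2 = 2
y[2] = 1*-2 + -1*-1 = -1
y[3] = 1*-1 = -1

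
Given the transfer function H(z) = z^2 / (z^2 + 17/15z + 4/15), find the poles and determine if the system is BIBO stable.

Poles are roots of the denominator: z^2 + 17/15z + 4/15 = 0.
Quadratic formula: z = [-(17/15) +/- sqrt((17/15)^2 - 4*(4/15))] / 2
Discriminant = 289/225 - 16/15 = 49/225; sqrt = 7/15.
z = (-17/15 +/- 7/15) / 2 => z = -1/3 or z = -4/5.
|p1| = 1/3, |p2| = 4/5.
For BIBO stability, all poles must lie inside the unit circle (|p| < 1).
System is STABLE since both |p| < 1.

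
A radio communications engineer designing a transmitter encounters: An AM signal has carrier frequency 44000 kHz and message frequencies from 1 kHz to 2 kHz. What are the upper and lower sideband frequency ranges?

Upper sideband (USB) = fc + [fm_low, fm_high] = 44000 + [1, 2] = [44001, 44002] kHz
Lower sideband (LSB) = fc - [fm_high, fm_low] = 44000 - [2, 1] = [43998, 43999] kHz
Total occupied spectrum: 43998 kHz to 44002 kHz (plus carrier at 44000 kHz)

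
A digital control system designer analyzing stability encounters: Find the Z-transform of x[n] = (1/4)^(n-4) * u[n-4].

Time-shifting property: if X(z) = Z{x[n]}, then Z{x[n-d]} = z^(-d) * X(z)
X(z) = z/(z - 1/4) for x[n] = (1/4)^n * u[n]
Z{x[n-4]} = z^(-4) * z/(z - 1/4) = z^(-3)/(z - 1/4)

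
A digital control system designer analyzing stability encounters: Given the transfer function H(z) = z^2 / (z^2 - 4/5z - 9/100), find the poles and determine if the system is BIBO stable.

Poles are roots of the denominator: z^2 - 4/5z - 9/100 = 0.
Quadratic formula: z = [-(-4/5) +/- sqrt((-4/5)^2 - 4*(-9/100))] / 2
Discriminant = 16/25 + 9/25 = 1; sqrt = 1.
z = (4/5 +/- 1) / 2 => z = 9/10 or z = -1/10.
|p1| = 1/10, |p2| = 9/10.
For BIBO stability, all poles must lie inside the unit circle (|p| < 1).
System is STABLE since both |p| < 1.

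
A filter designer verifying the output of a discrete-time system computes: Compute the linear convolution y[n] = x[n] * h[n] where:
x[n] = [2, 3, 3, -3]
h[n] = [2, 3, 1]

y[n] = sum_k x[k]*h[n-k]. Output length = len(x) + len(h) - 1 = 4 + 3 - 1 = 6.
y[0] = 2*2 = 4
y[1] = 3*2 + 2*3 = 12
y[2] = 3*2 + 3*3 + 2*1 = 17
y[3] = -3*2 + 3*3 + 3*1 = 6
y[4] = -3*3 + 3*1 = -6
y[5] = -3*1 = -3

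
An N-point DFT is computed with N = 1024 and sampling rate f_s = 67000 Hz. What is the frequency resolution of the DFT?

DFT frequency resolution = f_s / N
= 67000 / 1024 = 8375/128 Hz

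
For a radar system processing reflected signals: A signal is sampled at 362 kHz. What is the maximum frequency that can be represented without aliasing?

The maximum frequency that can be represented without aliasing
is the Nyquist frequency: f_max = f_s / 2 = 362 kHz / 2 = 181 kHz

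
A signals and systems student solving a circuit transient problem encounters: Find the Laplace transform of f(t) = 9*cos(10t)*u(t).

Standard pair: cos(wt)*u(t) <-> s/(s^2+w^2)
With w = 10: L{9*cos(10t)*u(t)} = 9s/(s^2+100)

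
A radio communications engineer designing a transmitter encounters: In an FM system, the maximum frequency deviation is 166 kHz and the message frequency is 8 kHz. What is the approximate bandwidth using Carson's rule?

Carson's rule: BW = 2*(delta_f + f_m)
= 2*(166 + 8) kHz = 348 kHz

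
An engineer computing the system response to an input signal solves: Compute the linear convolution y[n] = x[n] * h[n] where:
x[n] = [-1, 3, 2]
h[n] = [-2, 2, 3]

y[n] = sum_k x[k]*h[n-k]. Output length = len(x) + len(h) - 1 = 3 + 3 - 1 = 5.
y[0] = -1*-2 = 2
y[1] = 3*-2 + -1*2 = -8
y[2] = 2*-2 + 3*2 + -1*3 = -1
y[3] = 2*2 + 3*3 = 13
y[4] = 2*3 = 6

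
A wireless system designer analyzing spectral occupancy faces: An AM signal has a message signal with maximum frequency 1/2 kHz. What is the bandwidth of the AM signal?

In AM (double-sideband), the bandwidth is twice the message frequency.
BW = 2 * f_m = 2 * 1/2 kHz = 1 kHz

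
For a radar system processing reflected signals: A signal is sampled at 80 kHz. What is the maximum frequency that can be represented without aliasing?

The maximum frequency that can be represented without aliasing
is the Nyquist frequency: f_max = f_s / 2 = 80 kHz / 2 = 40 kHz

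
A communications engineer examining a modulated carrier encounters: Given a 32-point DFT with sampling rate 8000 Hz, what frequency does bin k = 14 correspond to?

The frequency of DFT bin k is: f_k = k * f_s / N
f_14 = 14 * 8000 / 32 = 3500 Hz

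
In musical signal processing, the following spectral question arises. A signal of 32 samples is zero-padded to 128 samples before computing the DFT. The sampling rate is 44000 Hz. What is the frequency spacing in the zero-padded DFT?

Original DFT: N = 32, resolution = f_s/N = 44000/32 = 1375 Hz
Zero-padded DFT: N = 128, resolution = f_s/N = 44000/128 = 1375/4 Hz
Zero-padding interpolates the spectrum (finer frequency grid)
but does NOT improve the true spectral resolution (ability to resolve close frequencies).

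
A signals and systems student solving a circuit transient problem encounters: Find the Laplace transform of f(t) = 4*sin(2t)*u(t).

Standard pair: sin(wt)*u(t) <-> w/(s^2+w^2)
With w = 2: L{4*sin(2t)*u(t)} = 8/(s^2+4)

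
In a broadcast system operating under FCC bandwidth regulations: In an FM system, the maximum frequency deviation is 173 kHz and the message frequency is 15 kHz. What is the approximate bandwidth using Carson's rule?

Carson's rule: BW = 2*(delta_f + f_m)
= 2*(173 + 15) kHz = 376 kHz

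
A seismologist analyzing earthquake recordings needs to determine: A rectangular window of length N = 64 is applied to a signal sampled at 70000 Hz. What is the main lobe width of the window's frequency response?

For a rectangular window of length N,
the main lobe width in frequency is 2*f_s/N.
= 2*70000/64 = 4375/2 Hz
This determines the minimum frequency separation for resolving two sinusoids.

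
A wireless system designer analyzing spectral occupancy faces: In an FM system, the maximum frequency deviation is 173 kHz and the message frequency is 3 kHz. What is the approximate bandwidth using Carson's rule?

Carson's rule: BW = 2*(delta_f + f_m)
= 2*(173 + 3) kHz = 352 kHz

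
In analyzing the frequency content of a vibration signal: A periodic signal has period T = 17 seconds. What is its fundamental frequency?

The fundamental frequency is the reciprocal of the period.
f = 1/T = 1/(17) = 1/17 Hz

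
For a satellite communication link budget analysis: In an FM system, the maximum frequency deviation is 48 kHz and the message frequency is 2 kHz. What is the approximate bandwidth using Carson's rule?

Carson's rule: BW = 2*(delta_f + f_m)
= 2*(48 + 2) kHz = 100 kHz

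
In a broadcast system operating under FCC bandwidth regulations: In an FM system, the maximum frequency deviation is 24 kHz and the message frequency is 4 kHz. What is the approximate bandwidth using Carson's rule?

Carson's rule: BW = 2*(delta_f + f_m)
= 2*(24 + 4) kHz = 56 kHz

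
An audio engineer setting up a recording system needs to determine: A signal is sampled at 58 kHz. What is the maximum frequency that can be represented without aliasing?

The maximum frequency that can be represented without aliasing
is the Nyquist frequency: f_max = f_s / 2 = 58 kHz / 2 = 29 kHz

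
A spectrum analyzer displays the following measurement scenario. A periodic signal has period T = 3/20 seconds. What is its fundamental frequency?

The fundamental frequency is the reciprocal of the period.
f = 1/T = 1/(3/20) = 20/3 Hz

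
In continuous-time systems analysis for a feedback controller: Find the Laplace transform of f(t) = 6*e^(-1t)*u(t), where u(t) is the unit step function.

Standard Laplace transform pair:
e^(-at)*u(t) <-> 1/(s+a)
With a = 1: L{6*e^(-1t)*u(t)} = 6/(s+1), ROC: Re(s) > -1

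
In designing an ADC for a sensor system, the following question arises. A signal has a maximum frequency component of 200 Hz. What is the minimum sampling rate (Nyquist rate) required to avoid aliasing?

By the Nyquist-Shannon sampling theorem,
the minimum sampling rate (Nyquist rate) must be at least 2 * f_max.
Nyquist rate = 2 * 200 Hz = 400 Hz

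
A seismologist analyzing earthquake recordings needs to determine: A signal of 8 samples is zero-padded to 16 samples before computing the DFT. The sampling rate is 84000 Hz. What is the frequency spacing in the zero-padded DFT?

Original DFT: N = 8, resolution = f_s/N = 84000/8 = 10500 Hz
Zero-padded DFT: N = 16, resolution = f_s/N = 84000/16 = 5250 Hz
Zero-padding interpolates the spectrum (finer frequency grid)
but does NOT improve the true spectral resolution (ability to resolve close frequencies).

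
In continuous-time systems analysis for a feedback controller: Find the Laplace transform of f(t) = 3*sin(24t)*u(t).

Standard pair: sin(wt)*u(t) <-> w/(s^2+w^2)
With w = 24: L{3*sin(24t)*u(t)} = 72/(s^2+576)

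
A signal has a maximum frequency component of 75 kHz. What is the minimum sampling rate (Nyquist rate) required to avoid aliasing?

By the Nyquist-Shannon sampling theorem,
the minimum sampling rate (Nyquist rate) must be at least 2 * f_max.
Nyquist rate = 2 * 75 kHz = 150 kHz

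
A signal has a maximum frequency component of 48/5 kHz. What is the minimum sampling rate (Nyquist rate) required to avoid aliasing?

By the Nyquist-Shannon sampling theorem,
the minimum sampling rate (Nyquist rate) must be at least 2 * f_max.
Nyquist rate = 2 * 48/5 kHz = 96/5 kHz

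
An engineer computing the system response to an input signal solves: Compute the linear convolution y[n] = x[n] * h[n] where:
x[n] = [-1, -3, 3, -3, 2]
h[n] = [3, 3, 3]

y[n] = sum_k x[k]*h[n-k]. Output length = len(x) + len(h) - 1 = 5 + 3 - 1 = 7.
y[0] = -1*3 = -3
y[1] = -3*3 + -1*3 = -12
y[2] = 3*3 + -3*3 + -1*3 = -3
y[3] = -3*3 + 3*3 + -3*3 = -9
y[4] = 2*3 + -3*3 + 3*3 = 6
y[5] = 2*3 + -3*3 = -3
y[6] = 2*3 = 6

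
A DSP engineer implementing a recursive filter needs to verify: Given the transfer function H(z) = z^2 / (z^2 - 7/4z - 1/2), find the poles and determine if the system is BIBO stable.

Poles are roots of the denominator: z^2 - 7/4z - 1/2 = 0.
Quadratic formula: z = [-(-7/4) +/- sqrt((-7/4)^2 - 4*(-1/2))] / 2
Discriminant = 49/16 + 2 = 81/16; sqrt = 9/4.
z = (7/4 +/- 9/4) / 2 => z = 2 or z = -1/4.
|p1| = 2, |p2| = 1/4.
For BIBO stability, all poles must lie inside the unit circle (|p| < 1).
System is UNSTABLE since at least one |p| >= 1.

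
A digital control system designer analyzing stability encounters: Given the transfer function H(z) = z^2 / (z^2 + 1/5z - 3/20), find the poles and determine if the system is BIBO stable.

Poles are roots of the denominator: z^2 + 1/5z - 3/20 = 0.
Quadratic formula: z = [-(1/5) +/- sqrt((1/5)^2 - 4*(-3/20))] / 2
Discriminant = 1/25 + 3/5 = 16/25; sqrt = 4/5.
z = (-1/5 +/- 4/5) / 2 => z = 3/10 or z = -1/2.
|p1| = 3/10, |p2| = 1/2.
For BIBO stability, all poles must lie inside the unit circle (|p| < 1).
System is STABLE since both |p| < 1.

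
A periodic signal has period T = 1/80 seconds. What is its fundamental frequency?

The fundamental frequency is the reciprocal of the period.
f = 1/T = 1/(1/80) = 80 Hz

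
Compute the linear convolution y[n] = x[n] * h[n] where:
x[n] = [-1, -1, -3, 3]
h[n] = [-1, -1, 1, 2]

y[n] = sum_k x[k]*h[n-k]. Output length = len(x) + len(h) - 1 = 4 + 4 - 1 = 7.
y[0] = -1*-1 = 1
y[1] = -1*-1 + -1*-1 = 2
y[2] = -3*-1 + -1*-1 + -1*1 = 3
y[3] = 3*-1 + -3*-1 + -1*1 + -1*2 = -3
y[4] = 3*-1 + -3*1 + -1*2 = -8
y[5] = 3*1 + -3*2 = -3
y[6] = 3*2 = 6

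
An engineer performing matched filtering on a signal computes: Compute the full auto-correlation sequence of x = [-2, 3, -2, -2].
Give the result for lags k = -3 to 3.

r_xx[k] = sum_m x[m]*x[m+k], indexed from 0, for k = -3 to 3:
  r_xx[-3] = x[3]*x[0] = 4
  r_xx[-2] = x[2]*x[0] + x[3]*x[1] = -2
  r_xx[-1] = x[1]*x[0] + x[2]*x[1] + x[3]*x[2] = -8
  r_xx[0] = x[0]*x[0] + x[1]*x[1] + x[2]*x[2] + x[3]*x[3] = 21
  r_xx[1] = x[0]*x[1] + x[1]*x[2] + x[2]*x[3] = -8
  r_xx[2] = x[0]*x[2] + x[1]*x[3] = -2
  r_xx[3] = x[0]*x[3] = 4
r_xx = [4, -2, -8, 21, -8, -2, 4]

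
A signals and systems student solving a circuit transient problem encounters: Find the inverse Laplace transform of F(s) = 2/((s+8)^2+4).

Standard pair: w/((s+a)^2+w^2) <-> e^(-at)*sin(wt)*u(t)
With a=8, w=2: f(t) = e^(-8t)*sin(2t)*u(t)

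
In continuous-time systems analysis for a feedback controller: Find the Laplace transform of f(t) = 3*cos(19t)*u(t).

Standard pair: cos(wt)*u(t) <-> s/(s^2+w^2)
With w = 19: L{3*cos(19t)*u(t)} = 3s/(s^2+361)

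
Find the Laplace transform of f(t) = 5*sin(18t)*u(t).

Standard pair: sin(wt)*u(t) <-> w/(s^2+w^2)
With w = 18: L{5*sin(18t)*u(t)} = 90/(s^2+324)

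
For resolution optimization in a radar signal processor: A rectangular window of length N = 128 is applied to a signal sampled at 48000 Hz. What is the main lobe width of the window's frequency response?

For a rectangular window of length N,
the main lobe width in frequency is 2*f_s/N.
= 2*48000/128 = 750 Hz
This determines the minimum frequency separation for resolving two sinusoids.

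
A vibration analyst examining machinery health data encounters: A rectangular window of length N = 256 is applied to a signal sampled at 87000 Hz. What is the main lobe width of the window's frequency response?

For a rectangular window of length N,
the main lobe width in frequency is 2*f_s/N.
= 2*87000/256 = 10875/16 Hz
This determines the minimum frequency separation for resolving two sinusoids.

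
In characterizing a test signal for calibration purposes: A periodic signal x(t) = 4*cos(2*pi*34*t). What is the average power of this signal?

Average power of A*cos(wt) is A^2/2.
P = 4^2 / 2 = 16/2 = 8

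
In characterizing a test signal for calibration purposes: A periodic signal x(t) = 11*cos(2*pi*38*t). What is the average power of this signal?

Average power of A*cos(wt) is A^2/2.
P = 11^2 / 2 = 121/2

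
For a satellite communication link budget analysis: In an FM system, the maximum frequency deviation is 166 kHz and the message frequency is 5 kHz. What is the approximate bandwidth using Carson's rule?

Carson's rule: BW = 2*(delta_f + f_m)
= 2*(166 + 5) kHz = 342 kHz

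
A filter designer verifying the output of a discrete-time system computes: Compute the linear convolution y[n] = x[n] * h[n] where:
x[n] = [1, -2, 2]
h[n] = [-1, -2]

y[n] = sum_k x[k]*h[n-k]. Output length = len(x) + len(h) - 1 = 3 + 2 - 1 = 4.
y[0] = 1*-1 = -1
y[1] = -2*-1 + 1*-2 = 0
y[2] = 2*-1 + -2*-2 = 2
y[3] = 2*-2 = -4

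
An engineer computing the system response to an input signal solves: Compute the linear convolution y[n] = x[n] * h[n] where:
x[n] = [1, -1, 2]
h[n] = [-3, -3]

y[n] = sum_k x[k]*h[n-k]. Output length = len(x) + len(h) - 1 = 3 + 2 - 1 = 4.
y[0] = 1*-3 = -3
y[1] = -1*-3 + 1*-3 = 0
y[2] = 2*-3 + -1*-3 = -3
y[3] = 2*-3 = -6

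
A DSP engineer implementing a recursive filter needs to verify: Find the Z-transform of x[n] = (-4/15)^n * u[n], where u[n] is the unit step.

The Z-transform of a^n * u[n] is z/(z-a) for |z| > |a|.
Here a = -4/15, so X(z) = z/(z - (-4/15)) = 15z/(15z + 4)
ROC: |z| > 4/15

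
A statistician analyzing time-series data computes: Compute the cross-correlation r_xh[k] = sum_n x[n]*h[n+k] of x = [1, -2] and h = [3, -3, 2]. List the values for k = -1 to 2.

Both sequences indexed from 0 and zero outside their support.
Lags with overlap: k = -1 to 2.
  r_xh[-1] = x[1]*h[0] = -6
  r_xh[0] = x[0]*h[0] + x[1]*h[1] = 9
  r_xh[1] = x[0]*h[1] + x[1]*h[2] = -7
  r_xh[2] = x[0]*h[2] = 2
r_xh = [-6, 9, -7, 2] (for k = -1, ..., 2)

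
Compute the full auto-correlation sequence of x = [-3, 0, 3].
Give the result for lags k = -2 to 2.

r_xx[k] = sum_m x[m]*x[m+k], indexed from 0, for k = -2 to 2:
  r_xx[-2] = x[2]*x[0] = -9
  r_xx[-1] = x[1]*x[0] + x[2]*x[1] = 0
  r_xx[0] = x[0]*x[0] + x[1]*x[1] + x[2]*x[2] = 18
  r_xx[1] = x[0]*x[1] + x[1]*x[2] = 0
  r_xx[2] = x[0]*x[2] = -9
r_xx = [-9, 0, 18, 0, -9]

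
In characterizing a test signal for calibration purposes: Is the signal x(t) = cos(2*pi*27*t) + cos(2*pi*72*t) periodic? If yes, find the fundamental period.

f1 = 27 Hz, f2 = 72 Hz
Period T1 = 1/27, T2 = 1/72
Ratio T1/T2 = 72/27, which is rational.
The signal is periodic with fundamental period T = 1/GCD(27,72) = 1/9 s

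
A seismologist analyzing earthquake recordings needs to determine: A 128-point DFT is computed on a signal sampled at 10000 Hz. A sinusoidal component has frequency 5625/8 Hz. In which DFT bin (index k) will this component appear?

DFT frequency resolution = f_s/N = 10000/128 = 625/8 Hz
Bin index k = f_signal / resolution = 5625/8 / 625/8 = 9
The signal frequency 5625/8 Hz falls in DFT bin k = 9.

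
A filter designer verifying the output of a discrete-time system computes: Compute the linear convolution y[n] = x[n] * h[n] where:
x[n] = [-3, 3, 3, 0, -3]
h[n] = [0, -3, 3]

y[n] = sum_k x[k]*h[n-k]. Output length = len(x) + len(h) - 1 = 5 + 3 - 1 = 7.
y[0] = -3*0 = 0
y[1] = 3*0 + -3*-3 = 9
y[2] = 3*0 + 3*-3 + -3*3 = -18
y[3] = 0*0 + 3*-3 + 3*3 = 0
y[4] = -3*0 + 0*-3 + 3*3 = 9
y[5] = -3*-3 + 0*3 = 9
y[6] = -3*3 = -9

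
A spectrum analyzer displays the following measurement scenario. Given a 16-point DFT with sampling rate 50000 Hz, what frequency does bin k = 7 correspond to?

The frequency of DFT bin k is: f_k = k * f_s / N
f_7 = 7 * 50000 / 16 = 21875 Hz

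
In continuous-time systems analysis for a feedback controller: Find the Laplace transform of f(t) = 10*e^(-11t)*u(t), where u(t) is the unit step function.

Standard Laplace transform pair:
e^(-at)*u(t) <-> 1/(s+a)
With a = 11: L{10*e^(-11t)*u(t)} = 10/(s+11), ROC: Re(s) > -11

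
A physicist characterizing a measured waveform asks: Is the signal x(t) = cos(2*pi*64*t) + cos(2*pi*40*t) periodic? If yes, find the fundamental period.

f1 = 64 Hz, f2 = 40 Hz
Period T1 = 1/64, T2 = 1/40
Ratio T1/T2 = 40/64, which is rational.
The signal is periodic with fundamental period T = 1/GCD(64,40) = 1/8 s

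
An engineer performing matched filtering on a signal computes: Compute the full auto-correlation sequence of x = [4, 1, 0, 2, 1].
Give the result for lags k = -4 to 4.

r_xx[k] = sum_m x[m]*x[m+k], indexed from 0, for k = -4 to 4:
  r_xx[-4] = x[4]*x[0] = 4
  r_xx[-3] = x[3]*x[0] + x[4]*x[1] = 9
  r_xx[-2] = x[2]*x[0] + x[3]*x[1] + x[4]*x[2] = 2
  r_xx[-1] = x[1]*x[0] + x[2]*x[1] + x[3]*x[2] + x[4]*x[3] = 6
  r_xx[0] = x[0]*x[0] + x[1]*x[1] + x[2]*x[2] + x[3]*x[3] + x[4]*x[4] = 22
  r_xx[1] = x[0]*x[1] + x[1]*x[2] + x[2]*x[3] + x[3]*x[4] = 6
  r_xx[2] = x[0]*x[2] + x[1]*x[3] + x[2]*x[4] = 2
  r_xx[3] = x[0]*x[3] + x[1]*x[4] = 9
  r_xx[4] = x[0]*x[4] = 4
r_xx = [4, 9, 2, 6, 22, 6, 2, 9, 4]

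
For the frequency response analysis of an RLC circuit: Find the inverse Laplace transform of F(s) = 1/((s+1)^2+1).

Standard pair: w/((s+a)^2+w^2) <-> e^(-at)*sin(wt)*u(t)
With a=1, w=1: f(t) = e^(-t)*sin(t)*u(t)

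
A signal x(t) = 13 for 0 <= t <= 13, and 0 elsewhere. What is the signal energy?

Energy = integral of |x(t)|^2 dt over the signal duration
= 13^2 * 13 = 169 * 13 = 2197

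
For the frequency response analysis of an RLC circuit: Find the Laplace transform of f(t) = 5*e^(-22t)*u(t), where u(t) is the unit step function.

Standard Laplace transform pair:
e^(-at)*u(t) <-> 1/(s+a)
With a = 22: L{5*e^(-22t)*u(t)} = 5/(s+22), ROC: Re(s) > -22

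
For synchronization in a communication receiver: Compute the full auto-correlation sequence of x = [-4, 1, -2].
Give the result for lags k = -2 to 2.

r_xx[k] = sum_m x[m]*x[m+k], indexed from 0, for k = -2 to 2:
  r_xx[-2] = x[2]*x[0] = 8
  r_xx[-1] = x[1]*x[0] + x[2]*x[1] = -6
  r_xx[0] = x[0]*x[0] + x[1]*x[1] + x[2]*x[2] = 21
  r_xx[1] = x[0]*x[1] + x[1]*x[2] = -6
  r_xx[2] = x[0]*x[2] = 8
r_xx = [8, -6, 21, -6, 8]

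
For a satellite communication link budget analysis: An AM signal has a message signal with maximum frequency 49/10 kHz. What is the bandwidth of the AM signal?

In AM (double-sideband), the bandwidth is twice the message frequency.
BW = 2 * f_m = 2 * 49/10 kHz = 49/5 kHz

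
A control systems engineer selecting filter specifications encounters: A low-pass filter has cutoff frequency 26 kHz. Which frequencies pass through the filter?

A low-pass filter passes all frequencies below the cutoff frequency 26 kHz and attenuates higher frequencies.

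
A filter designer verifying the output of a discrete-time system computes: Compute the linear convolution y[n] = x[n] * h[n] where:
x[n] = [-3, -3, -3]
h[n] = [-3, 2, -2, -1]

y[n] = sum_k x[k]*h[n-k]. Output length = len(x) + len(h) - 1 = 3 + 4 - 1 = 6.
y[0] = -3*-3 = 9
y[1] = -3*-3 + -3*2 = 3
y[2] = -3*-3 + -3*2 + -3*-2 = 9
y[3] = -3*2 + -3*-2 + -3*-1 = 3
y[4] = -3*-2 + -3*-1 = 9
y[5] = -3*-1 = 3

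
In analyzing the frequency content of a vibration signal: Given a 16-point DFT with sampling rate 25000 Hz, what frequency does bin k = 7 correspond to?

The frequency of DFT bin k is: f_k = k * f_s / N
f_7 = 7 * 25000 / 16 = 21875/2 Hz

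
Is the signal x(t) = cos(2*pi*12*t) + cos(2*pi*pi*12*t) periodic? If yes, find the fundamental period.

f1 = 12 Hz, f2 = 12*pi Hz
Ratio f2/f1 = pi, which is irrational.
Since the frequency ratio is irrational, no common period exists.
The signal is not periodic.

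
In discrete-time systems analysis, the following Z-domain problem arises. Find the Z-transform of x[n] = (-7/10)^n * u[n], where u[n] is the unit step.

The Z-transform of a^n * u[n] is z/(z-a) for |z| > |a|.
Here a = -7/10, so X(z) = z/(z - (-7/10)) = 10z/(10z + 7)
ROC: |z| > 7/10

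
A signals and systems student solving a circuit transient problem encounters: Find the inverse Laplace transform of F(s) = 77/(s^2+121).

Standard pair: w/(s^2+w^2) <-> sin(wt)*u(t)
Recognize w^2 = 121, so w = 11; numerator 77 = 7*11.
f(t) = 7*sin(11t)*u(t)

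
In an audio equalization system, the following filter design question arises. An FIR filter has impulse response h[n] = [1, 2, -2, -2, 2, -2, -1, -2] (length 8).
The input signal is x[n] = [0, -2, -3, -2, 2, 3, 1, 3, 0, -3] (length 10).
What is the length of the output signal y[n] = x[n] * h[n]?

For linear convolution, the output length is:
len(y) = len(x) + len(h) - 1 = 10 + 8 - 1 = 17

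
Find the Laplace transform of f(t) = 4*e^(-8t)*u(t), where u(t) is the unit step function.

Standard Laplace transform pair:
e^(-at)*u(t) <-> 1/(s+a)
With a = 8: L{4*e^(-8t)*u(t)} = 4/(s+8), ROC: Re(s) > -8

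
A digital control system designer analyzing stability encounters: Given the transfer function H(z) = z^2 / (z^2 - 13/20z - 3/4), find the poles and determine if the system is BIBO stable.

Poles are roots of the denominator: z^2 - 13/20z - 3/4 = 0.
Quadratic formula: z = [-(-13/20) +/- sqrt((-13/20)^2 - 4*(-3/4))] / 2
Discriminant = 169/400 + 3 = 1369/400; sqrt = 37/20.
z = (13/20 +/- 37/20) / 2 => z = 5/4 or z = -3/5.
|p1| = 5/4, |p2| = 3/5.
For BIBO stability, all poles must lie inside the unit circle (|p| < 1).
System is UNSTABLE since at least one |p| >= 1.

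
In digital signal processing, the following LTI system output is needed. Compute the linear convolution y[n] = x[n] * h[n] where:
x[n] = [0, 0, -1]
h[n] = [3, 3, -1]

y[n] = sum_k x[k]*h[n-k]. Output length = len(x) + len(h) - 1 = 3 + 3 - 1 = 5.
y[0] = 0*3 = 0
y[1] = 0*3 + 0*3 = 0
y[2] = -1*3 + 0*3 + 0*-1 = -3
y[3] = -1*3 + 0*-1 = -3
y[4] = -1*-1 = 1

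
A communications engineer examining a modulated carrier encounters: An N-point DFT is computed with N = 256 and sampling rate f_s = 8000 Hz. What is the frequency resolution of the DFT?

DFT frequency resolution = f_s / N
= 8000 / 256 = 125/4 Hz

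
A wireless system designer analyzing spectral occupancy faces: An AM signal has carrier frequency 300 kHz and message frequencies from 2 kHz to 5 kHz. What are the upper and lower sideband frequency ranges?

Upper sideband (USB) = fc + [fm_low, fm_high] = 300 + [2, 5] = [302, 305] kHz
Lower sideband (LSB) = fc - [fm_high, fm_low] = 300 - [5, 2] = [295, 298] kHz
Total occupied spectrum: 295 kHz to 305 kHz (plus carrier at 300 kHz)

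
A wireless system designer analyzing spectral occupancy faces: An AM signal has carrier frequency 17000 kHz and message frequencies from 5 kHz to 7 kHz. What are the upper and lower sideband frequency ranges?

Upper sideband (USB) = fc + [fm_low, fm_high] = 17000 + [5, 7] = [17005, 17007] kHz
Lower sideband (LSB) = fc - [fm_high, fm_low] = 17000 - [7, 5] = [16993, 16995] kHz
Total occupied spectrum: 16993 kHz to 17007 kHz (plus carrier at 17000 kHz)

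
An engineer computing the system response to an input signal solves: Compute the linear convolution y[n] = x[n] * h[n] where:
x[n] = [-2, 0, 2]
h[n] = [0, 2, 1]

y[n] = sum_k x[k]*h[n-k]. Output length = len(x) + len(h) - 1 = 3 + 3 - 1 = 5.
y[0] = -2*0 = 0
y[1] = 0*0 + -2*2 = -4
y[2] = 2*0 + 0*2 + -2*1 = -2
y[3] = 2*2 + 0*1 = 4
y[4] = 2*1 = 2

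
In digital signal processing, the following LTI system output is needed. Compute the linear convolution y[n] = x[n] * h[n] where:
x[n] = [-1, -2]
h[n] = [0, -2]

y[n] = sum_k x[k]*h[n-k]. Output length = len(x) + len(h) - 1 = 2 + 2 - 1 = 3.
y[0] = -1*0 = 0
y[1] = -2*0 + -1*-2 = 2
y[2] = -2*-2 = 4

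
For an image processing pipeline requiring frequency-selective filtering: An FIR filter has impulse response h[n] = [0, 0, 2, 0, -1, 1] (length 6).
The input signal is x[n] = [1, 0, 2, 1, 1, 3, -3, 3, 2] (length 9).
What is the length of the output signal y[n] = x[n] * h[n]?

For linear convolution, the output length is:
len(y) = len(x) + len(h) - 1 = 9 + 6 - 1 = 14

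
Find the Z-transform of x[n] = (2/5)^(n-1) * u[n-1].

Time-shifting property: if X(z) = Z{x[n]}, then Z{x[n-d]} = z^(-d) * X(z)
X(z) = z/(z - 2/5) for x[n] = (2/5)^n * u[n]
Z{x[n-1]} = z^(-1) * z/(z - 2/5) = 1/(z - 2/5)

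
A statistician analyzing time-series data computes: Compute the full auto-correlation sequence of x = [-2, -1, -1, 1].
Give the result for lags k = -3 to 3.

r_xx[k] = sum_m x[m]*x[m+k], indexed from 0, for k = -3 to 3:
  r_xx[-3] = x[3]*x[0] = -2
  r_xx[-2] = x[2]*x[0] + x[3]*x[1] = 1
  r_xx[-1] = x[1]*x[0] + x[2]*x[1] + x[3]*x[2] = 2
  r_xx[0] = x[0]*x[0] + x[1]*x[1] + x[2]*x[2] + x[3]*x[3] = 7
  r_xx[1] = x[0]*x[1] + x[1]*x[2] + x[2]*x[3] = 2
  r_xx[2] = x[0]*x[2] + x[1]*x[3] = 1
  r_xx[3] = x[0]*x[3] = -2
r_xx = [-2, 1, 2, 7, 2, 1, -2]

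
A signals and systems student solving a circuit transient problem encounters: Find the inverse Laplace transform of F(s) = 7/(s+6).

Standard pair: k/(s+a) <-> k*e^(-at)*u(t)
With k=7, a=6: f(t) = 7*e^(-6t)*u(t)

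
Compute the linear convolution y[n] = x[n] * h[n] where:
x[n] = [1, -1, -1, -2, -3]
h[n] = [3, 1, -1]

y[n] = sum_k x[k]*h[n-k]. Output length = len(x) + len(h) - 1 = 5 + 3 - 1 = 7.
y[0] = 1*3 = 3
y[1] = -1*3 + 1*1 = -2
y[2] = -1*3 + -1*1 + 1*-1 = -5
y[3] = -2*3 + -1*1 + -1*-1 = -6
y[4] = -3*3 + -2*1 + -1*-1 = -10
y[5] = -3*1 + -2*-1 = -1
y[6] = -3*-1 = 3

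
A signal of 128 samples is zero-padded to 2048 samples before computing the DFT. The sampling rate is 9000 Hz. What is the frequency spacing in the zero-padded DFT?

Original DFT: N = 128, resolution = f_s/N = 9000/128 = 1125/16 Hz
Zero-padded DFT: N = 2048, resolution = f_s/N = 9000/2048 = 1125/256 Hz
Zero-padding interpolates the spectrum (finer frequency grid)
but does NOT improve the true spectral resolution (ability to resolve close frequencies).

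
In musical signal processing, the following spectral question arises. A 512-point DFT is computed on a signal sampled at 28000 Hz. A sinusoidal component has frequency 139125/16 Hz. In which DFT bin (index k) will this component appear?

DFT frequency resolution = f_s/N = 28000/512 = 875/16 Hz
Bin index k = f_signal / resolution = 139125/16 / 875/16 = 159
The signal frequency 139125/16 Hz falls in DFT bin k = 159.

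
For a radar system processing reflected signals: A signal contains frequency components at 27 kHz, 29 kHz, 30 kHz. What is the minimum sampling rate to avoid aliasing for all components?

The highest frequency component is f_max = 30 kHz.
Nyquist rate = 2 * f_max = 2 * 30 kHz = 60 kHz.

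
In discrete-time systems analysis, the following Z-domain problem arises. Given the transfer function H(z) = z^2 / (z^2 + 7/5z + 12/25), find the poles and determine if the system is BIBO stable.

Poles are roots of the denominator: z^2 + 7/5z + 12/25 = 0.
Quadratic formula: z = [-(7/5) +/- sqrt((7/5)^2 - 4*(12/25))] / 2
Discriminant = 49/25 - 48/25 = 1/25; sqrt = 1/5.
z = (-7/5 +/- 1/5) / 2 => z = -3/5 or z = -4/5.
|p1| = 4/5, |p2| = 3/5.
For BIBO stability, all poles must lie inside the unit circle (|p| < 1).
System is STABLE since both |p| < 1.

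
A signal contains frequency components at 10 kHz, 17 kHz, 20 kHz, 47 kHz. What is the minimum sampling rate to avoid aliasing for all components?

The highest frequency component is f_max = 47 kHz.
Nyquist rate = 2 * f_max = 2 * 47 kHz = 94 kHz.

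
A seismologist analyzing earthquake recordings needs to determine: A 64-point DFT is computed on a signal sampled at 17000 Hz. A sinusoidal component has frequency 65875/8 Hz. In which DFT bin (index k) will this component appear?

DFT frequency resolution = f_s/N = 17000/64 = 2125/8 Hz
Bin index k = f_signal / resolution = 65875/8 / 2125/8 = 31
The signal frequency 65875/8 Hz falls in DFT bin k = 31.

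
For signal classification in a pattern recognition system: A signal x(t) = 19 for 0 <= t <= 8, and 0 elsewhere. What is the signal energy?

Energy = integral of |x(t)|^2 dt over the signal duration
= 19^2 * 8 = 361 * 8 = 2888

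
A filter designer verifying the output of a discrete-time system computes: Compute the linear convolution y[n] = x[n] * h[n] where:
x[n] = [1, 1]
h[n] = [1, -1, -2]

y[n] = sum_k x[k]*h[n-k]. Output length = len(x) + len(h) - 1 = 2 + 3 - 1 = 4.
y[0] = 1*1 = 1
y[1] = 1*1 + 1*-1 = 0
y[2] = 1*-1 + 1*-2 = -3
y[3] = 1*-2 = -2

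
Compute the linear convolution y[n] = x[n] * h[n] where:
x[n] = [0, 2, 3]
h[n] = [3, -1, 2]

y[n] = sum_k x[k]*h[n-k]. Output length = len(x) + len(h) - 1 = 3 + 3 - 1 = 5.
y[0] = 0*3 = 0
y[1] = 2*3 + 0*-1 = 6
y[2] = 3*3 + 2*-1 + 0*2 = 7
y[3] = 3*-1 + 2*2 = 1
y[4] = 3*2 = 6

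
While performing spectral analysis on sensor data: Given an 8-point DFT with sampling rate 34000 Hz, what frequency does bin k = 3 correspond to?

The frequency of DFT bin k is: f_k = k * f_s / N
f_3 = 3 * 34000 / 8 = 12750 Hz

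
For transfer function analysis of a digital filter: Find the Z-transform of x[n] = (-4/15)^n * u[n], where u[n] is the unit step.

The Z-transform of a^n * u[n] is z/(z-a) for |z| > |a|.
Here a = -4/15, so X(z) = z/(z - (-4/15)) = 15z/(15z + 4)
ROC: |z| > 4/15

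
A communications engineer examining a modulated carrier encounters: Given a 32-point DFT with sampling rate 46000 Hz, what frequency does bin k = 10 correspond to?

The frequency of DFT bin k is: f_k = k * f_s / N
f_10 = 10 * 46000 / 32 = 14375 Hz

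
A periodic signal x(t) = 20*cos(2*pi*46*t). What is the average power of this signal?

Average power of A*cos(wt) is A^2/2.
P = 20^2 / 2 = 400/2 = 200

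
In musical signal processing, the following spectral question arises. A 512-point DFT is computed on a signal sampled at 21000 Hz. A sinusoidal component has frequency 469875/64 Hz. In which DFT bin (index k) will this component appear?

DFT frequency resolution = f_s/N = 21000/512 = 2625/64 Hz
Bin index k = f_signal / resolution = 469875/64 / 2625/64 = 179
The signal frequency 469875/64 Hz falls in DFT bin k = 179.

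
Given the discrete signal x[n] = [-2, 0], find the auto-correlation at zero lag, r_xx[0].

The auto-correlation at zero lag r_xx[0] equals the signal energy.
r_xx[0] = sum of x[n]^2 = (-2)^2 + 0^2
= 4 + 0 = 4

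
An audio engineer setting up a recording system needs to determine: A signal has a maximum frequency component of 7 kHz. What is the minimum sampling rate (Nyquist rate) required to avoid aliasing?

By the Nyquist-Shannon sampling theorem,
the minimum sampling rate (Nyquist rate) must be at least 2 * f_max.
Nyquist rate = 2 * 7 kHz = 14 kHz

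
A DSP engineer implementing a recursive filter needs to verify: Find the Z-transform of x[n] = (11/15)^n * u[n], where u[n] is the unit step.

The Z-transform of a^n * u[n] is z/(z-a) for |z| > |a|.
Here a = 11/15, so X(z) = z/(z - (11/15)) = 15z/(15z - 11)
ROC: |z| > 11/15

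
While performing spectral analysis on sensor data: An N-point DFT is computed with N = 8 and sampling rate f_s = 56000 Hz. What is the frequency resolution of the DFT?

DFT frequency resolution = f_s / N
= 56000 / 8 = 7000 Hz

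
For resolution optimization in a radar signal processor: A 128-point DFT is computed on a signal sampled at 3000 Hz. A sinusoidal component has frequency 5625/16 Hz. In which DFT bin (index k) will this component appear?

DFT frequency resolution = f_s/N = 3000/128 = 375/16 Hz
Bin index k = f_signal / resolution = 5625/16 / 375/16 = 15
The signal frequency 5625/16 Hz falls in DFT bin k = 15.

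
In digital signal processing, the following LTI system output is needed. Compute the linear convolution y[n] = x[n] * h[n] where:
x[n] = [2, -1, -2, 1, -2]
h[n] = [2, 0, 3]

y[n] = sum_k x[k]*h[n-k]. Output length = len(x) + len(h) - 1 = 5 + 3 - 1 = 7.
y[0] = 2*2 = 4
y[1] = -1*2 + 2*0 = -2
y[2] = -2*2 + -1*0 + 2*3 = 2
y[3] = 1*2 + -2*0 + -1*3 = -1
y[4] = -2*2 + 1*0 + -2*3 = -10
y[5] = -2*0 + 1*3 = 3
y[6] = -2*3 = -6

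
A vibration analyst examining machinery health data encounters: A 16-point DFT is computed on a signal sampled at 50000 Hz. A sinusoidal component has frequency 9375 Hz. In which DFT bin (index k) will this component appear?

DFT frequency resolution = f_s/N = 50000/16 = 3125 Hz
Bin index k = f_signal / resolution = 9375 / 3125 = 3
The signal frequency 9375 Hz falls in DFT bin k = 3.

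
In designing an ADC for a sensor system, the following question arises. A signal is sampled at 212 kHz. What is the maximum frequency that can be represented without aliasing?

The maximum frequency that can be represented without aliasing
is the Nyquist frequency: f_max = f_s / 2 = 212 kHz / 2 = 106 kHz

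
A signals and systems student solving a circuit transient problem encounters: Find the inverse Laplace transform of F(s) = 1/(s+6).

Standard pair: k/(s+a) <-> k*e^(-at)*u(t)
With k=1, a=6: f(t) = e^(-6t)*u(t)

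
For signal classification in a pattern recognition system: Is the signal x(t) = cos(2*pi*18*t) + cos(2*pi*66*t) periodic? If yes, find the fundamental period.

f1 = 18 Hz, f2 = 66 Hz
Period T1 = 1/18, T2 = 1/66
Ratio T1/T2 = 66/18, which is rational.
The signal is periodic with fundamental period T = 1/GCD(18,66) = 1/6 s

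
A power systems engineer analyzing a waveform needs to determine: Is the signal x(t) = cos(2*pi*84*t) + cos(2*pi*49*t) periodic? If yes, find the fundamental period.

f1 = 84 Hz, f2 = 49 Hz
Period T1 = 1/84, T2 = 1/49
Ratio T1/T2 = 49/84, which is rational.
The signal is periodic with fundamental period T = 1/GCD(84,49) = 1/7 s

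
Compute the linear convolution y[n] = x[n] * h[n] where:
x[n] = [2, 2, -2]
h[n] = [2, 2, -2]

y[n] = sum_k x[k]*h[n-k]. Output length = len(x) + len(h) - 1 = 3 + 3 - 1 = 5.
y[0] = 2*2 = 4
y[1] = 2*2 + 2*2 = 8
y[2] = -2*2 + 2*2 + 2*-2 = -4
y[3] = -2*2 + 2*-2 = -8
y[4] = -2*-2 = 4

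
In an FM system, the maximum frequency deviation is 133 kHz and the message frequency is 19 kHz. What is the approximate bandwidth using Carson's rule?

Carson's rule: BW = 2*(delta_f + f_m)
= 2*(133 + 19) kHz = 304 kHz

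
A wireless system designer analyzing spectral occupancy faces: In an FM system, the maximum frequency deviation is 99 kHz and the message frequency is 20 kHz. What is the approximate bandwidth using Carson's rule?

Carson's rule: BW = 2*(delta_f + f_m)
= 2*(99 + 20) kHz = 238 kHz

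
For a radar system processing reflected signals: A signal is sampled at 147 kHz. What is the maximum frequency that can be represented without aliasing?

The maximum frequency that can be represented without aliasing
is the Nyquist frequency: f_max = f_s / 2 = 147 kHz / 2 = 147/2 kHz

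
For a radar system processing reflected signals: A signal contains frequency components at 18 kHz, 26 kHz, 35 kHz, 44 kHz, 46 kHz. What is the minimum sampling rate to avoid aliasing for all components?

The highest frequency component is f_max = 46 kHz.
Nyquist rate = 2 * f_max = 2 * 46 kHz = 92 kHz.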